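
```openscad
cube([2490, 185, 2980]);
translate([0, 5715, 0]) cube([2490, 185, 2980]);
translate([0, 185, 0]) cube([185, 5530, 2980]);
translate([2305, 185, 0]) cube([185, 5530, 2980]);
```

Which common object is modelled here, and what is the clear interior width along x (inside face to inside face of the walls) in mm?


A house (or room) frame. The interior width is 2120 mm.

Four 2980 mm walls enclosing a rectangle with no floor or roof — a room or house frame. Outside width is 2490 mm and wall thickness is 185 mm, so the interior width is 2490 − 2 × 185 = 2120 mm.


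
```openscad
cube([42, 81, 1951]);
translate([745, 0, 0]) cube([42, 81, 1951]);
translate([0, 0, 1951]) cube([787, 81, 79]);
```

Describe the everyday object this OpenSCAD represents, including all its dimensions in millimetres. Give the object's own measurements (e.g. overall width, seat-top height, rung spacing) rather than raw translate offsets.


A door frame. The clear opening is 703 mm wide and 1951 mm high. Two 42 mm wide jambs, 81 mm deep, stand either side of the opening from the floor to the top of the opening. A 79 mm thick head sits across the top of both jambs, spanning the full outside width of the frame.


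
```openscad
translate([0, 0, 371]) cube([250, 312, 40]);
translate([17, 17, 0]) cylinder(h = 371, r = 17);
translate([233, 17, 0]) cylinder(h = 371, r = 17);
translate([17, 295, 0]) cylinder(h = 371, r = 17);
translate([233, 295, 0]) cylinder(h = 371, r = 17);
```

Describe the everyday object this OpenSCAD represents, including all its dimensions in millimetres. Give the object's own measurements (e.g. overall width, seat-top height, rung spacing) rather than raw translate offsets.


A simple wooden stool: a rectangular seat 250 mm (x) by 312 mm (y), 40 mm thick, top face at z = 411 mm, on four round legs, each 34 mm in diameter. The legs rest on z = 0, each leg's axis is inset half a diameter from the nearest pair of seat edges (so the leg's bounding box is flush with the corner).


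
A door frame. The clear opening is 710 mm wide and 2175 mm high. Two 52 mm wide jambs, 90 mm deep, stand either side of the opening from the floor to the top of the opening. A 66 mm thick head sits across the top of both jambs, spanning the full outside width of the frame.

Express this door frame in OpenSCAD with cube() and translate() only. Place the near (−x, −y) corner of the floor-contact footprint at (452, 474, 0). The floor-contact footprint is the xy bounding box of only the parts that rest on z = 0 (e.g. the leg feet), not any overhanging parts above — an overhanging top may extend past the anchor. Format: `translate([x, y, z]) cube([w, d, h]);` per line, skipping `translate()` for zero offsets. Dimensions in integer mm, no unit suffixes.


translate([452, 474, 0]) cube([52, 90, 2175]);
translate([1214, 474, 0]) cube([52, 90, 2175]);
translate([452, 474, 2175]) cube([814, 90, 66]);


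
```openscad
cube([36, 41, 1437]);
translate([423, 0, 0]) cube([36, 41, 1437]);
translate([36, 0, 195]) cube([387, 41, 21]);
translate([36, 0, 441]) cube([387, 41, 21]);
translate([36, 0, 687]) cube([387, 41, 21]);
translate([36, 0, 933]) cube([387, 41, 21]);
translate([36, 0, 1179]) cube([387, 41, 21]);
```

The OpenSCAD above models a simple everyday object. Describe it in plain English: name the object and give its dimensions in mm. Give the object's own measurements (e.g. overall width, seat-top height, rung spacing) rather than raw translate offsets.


A straight ladder. Two 36×41 mm vertical rails, 1437 mm tall, stand 459 mm apart (outside-to-outside) with their front faces coplanar on the −y side. 5 rungs, each 41 mm deep and 21 mm tall, span between the inner faces of the rails, front faces flush with the rails. The lowest rung's underside is at z = 195 mm and rungs are spaced 246 mm apart (underside to underside).


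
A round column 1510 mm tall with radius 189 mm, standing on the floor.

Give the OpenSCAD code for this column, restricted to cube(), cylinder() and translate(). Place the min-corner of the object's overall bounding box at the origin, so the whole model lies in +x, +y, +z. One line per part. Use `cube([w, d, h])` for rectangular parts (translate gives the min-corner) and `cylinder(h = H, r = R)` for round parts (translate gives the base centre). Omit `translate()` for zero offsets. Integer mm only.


translate([189, 189, 0]) cylinder(h = 1510, r = 189);


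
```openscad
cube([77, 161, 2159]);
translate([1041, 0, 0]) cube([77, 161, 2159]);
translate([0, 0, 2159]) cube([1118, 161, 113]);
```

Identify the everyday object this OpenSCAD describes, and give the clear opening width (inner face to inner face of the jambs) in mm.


A door frame. The clear opening width is 964 mm.

Two 2159 mm tall posts with a header on top — a door frame. The left jamb is 77 mm wide at x = 0; the right jamb starts at x = 1041. The clear opening is 1041 − 77 = 964 mm.


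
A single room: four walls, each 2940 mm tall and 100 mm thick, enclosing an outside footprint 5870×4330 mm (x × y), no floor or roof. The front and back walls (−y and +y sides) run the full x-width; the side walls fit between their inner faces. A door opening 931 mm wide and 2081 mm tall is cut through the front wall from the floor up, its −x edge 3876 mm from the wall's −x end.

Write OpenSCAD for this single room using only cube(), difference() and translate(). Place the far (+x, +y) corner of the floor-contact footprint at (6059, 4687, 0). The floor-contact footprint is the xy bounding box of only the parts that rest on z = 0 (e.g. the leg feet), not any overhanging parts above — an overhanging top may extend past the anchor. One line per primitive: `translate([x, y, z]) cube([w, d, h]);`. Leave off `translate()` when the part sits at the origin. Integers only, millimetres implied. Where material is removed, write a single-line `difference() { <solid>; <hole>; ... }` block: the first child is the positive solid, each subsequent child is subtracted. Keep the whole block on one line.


difference() { translate([189, 357, 0]) cube([5870, 100, 2940]); translate([4065, 357, 0]) cube([931, 100, 2081]); }
translate([189, 4587, 0]) cube([5870, 100, 2940]);
translate([189, 457, 0]) cube([100, 4130, 2940]);
translate([5959, 457, 0]) cube([100, 4130, 2940]);


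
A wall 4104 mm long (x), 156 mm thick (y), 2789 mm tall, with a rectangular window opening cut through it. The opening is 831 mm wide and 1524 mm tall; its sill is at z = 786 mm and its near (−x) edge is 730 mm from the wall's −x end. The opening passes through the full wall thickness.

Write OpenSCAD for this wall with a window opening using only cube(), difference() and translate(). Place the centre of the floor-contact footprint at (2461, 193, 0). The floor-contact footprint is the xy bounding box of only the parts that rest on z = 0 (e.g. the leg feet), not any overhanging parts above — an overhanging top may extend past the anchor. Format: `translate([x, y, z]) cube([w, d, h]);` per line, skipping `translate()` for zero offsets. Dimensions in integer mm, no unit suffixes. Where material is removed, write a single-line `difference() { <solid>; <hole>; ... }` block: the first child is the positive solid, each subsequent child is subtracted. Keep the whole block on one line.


difference() { translate([409, 115, 0]) cube([4104, 156, 2789]); translate([1139, 115, 786]) cube([831, 156, 1524]); }


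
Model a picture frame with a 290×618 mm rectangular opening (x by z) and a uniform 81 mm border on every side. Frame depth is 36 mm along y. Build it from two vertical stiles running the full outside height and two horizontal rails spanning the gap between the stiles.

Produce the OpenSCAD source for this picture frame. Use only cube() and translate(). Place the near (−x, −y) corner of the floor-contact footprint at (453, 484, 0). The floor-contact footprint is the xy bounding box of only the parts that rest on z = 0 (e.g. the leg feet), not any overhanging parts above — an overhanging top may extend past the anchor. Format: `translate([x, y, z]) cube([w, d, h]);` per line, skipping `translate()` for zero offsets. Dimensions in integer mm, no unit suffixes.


translate([453, 484, 0]) cube([81, 36, 780]);
translate([824, 484, 0]) cube([81, 36, 780]);
translate([534, 484, 0]) cube([290, 36, 81]);
translate([534, 484, 699]) cube([290, 36, 81]);


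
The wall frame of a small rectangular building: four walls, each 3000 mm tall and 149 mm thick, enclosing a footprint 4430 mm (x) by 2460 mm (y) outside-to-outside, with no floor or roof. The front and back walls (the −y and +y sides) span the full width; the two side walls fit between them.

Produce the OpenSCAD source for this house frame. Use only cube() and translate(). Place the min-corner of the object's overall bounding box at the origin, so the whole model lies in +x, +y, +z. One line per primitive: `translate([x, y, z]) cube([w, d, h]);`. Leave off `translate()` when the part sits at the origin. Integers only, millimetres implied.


cube([4430, 149, 3000]);
translate([0, 2311, 0]) cube([4430, 149, 3000]);
translate([0, 149, 0]) cube([149, 2162, 3000]);
translate([4281, 149, 0]) cube([149, 2162, 3000]);


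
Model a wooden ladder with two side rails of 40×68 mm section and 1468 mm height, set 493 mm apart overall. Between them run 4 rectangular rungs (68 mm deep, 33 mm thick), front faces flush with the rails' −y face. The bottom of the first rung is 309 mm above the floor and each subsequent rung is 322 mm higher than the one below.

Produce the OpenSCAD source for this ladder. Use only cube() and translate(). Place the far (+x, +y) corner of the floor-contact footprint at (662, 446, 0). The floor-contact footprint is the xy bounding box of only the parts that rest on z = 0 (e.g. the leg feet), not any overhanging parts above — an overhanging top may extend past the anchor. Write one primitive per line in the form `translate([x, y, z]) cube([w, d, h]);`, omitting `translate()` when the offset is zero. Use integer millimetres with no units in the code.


translate([169, 378, 0]) cube([40, 68, 1468]);
translate([622, 378, 0]) cube([40, 68, 1468]);
translate([209, 378, 309]) cube([413, 68, 33]);
translate([209, 378, 631]) cube([413, 68, 33]);
translate([209, 378, 953]) cube([413, 68, 33]);
translate([209, 378, 1275]) cube([413, 68, 33]);


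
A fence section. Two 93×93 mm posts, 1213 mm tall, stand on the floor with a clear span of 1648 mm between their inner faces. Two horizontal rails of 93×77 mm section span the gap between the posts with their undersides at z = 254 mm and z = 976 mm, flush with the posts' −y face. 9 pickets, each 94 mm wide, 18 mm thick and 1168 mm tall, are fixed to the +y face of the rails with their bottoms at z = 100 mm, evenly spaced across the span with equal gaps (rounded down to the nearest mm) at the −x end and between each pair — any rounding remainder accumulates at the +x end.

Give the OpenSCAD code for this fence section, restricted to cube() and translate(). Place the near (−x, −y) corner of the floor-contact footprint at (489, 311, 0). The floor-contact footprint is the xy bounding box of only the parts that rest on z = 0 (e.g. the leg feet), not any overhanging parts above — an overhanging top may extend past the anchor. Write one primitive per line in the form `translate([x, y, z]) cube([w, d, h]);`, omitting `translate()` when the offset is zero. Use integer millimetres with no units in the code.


translate([489, 311, 0]) cube([93, 93, 1213]);
translate([2230, 311, 0]) cube([93, 93, 1213]);
translate([582, 311, 254]) cube([1648, 93, 77]);
translate([582, 311, 976]) cube([1648, 93, 77]);
translate([662, 404, 100]) cube([94, 18, 1168]);
translate([836, 404, 100]) cube([94, 18, 1168]);
translate([1010, 404, 100]) cube([94, 18, 1168]);
translate([1184, 404, 100]) cube([94, 18, 1168]);
translate([1358, 404, 100]) cube([94, 18, 1168]);
translate([1532, 404, 100]) cube([94, 18, 1168]);
translate([1706, 404, 100]) cube([94, 18, 1168]);
translate([1880, 404, 100]) cube([94, 18, 1168]);
translate([2054, 404, 100]) cube([94, 18, 1168]);


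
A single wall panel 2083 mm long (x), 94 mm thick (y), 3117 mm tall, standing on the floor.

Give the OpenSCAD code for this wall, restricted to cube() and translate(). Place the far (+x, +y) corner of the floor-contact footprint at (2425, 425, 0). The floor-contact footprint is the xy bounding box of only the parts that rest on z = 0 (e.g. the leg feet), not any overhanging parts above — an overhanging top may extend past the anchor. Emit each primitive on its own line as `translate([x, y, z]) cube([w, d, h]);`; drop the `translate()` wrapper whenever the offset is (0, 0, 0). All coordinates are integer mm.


translate([342, 331, 0]) cube([2083, 94, 3117]);


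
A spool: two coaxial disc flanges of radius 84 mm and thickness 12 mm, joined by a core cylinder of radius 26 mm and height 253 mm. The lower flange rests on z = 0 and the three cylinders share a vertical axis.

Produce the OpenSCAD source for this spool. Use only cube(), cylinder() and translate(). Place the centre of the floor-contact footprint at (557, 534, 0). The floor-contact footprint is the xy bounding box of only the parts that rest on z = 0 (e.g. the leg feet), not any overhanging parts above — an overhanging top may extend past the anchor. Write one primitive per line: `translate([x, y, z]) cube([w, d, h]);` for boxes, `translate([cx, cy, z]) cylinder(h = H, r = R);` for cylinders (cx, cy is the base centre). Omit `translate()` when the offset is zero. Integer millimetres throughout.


translate([557, 534, 0]) cylinder(h = 12, r = 84);
translate([557, 534, 12]) cylinder(h = 253, r = 26);
translate([557, 534, 265]) cylinder(h = 12, r = 84);


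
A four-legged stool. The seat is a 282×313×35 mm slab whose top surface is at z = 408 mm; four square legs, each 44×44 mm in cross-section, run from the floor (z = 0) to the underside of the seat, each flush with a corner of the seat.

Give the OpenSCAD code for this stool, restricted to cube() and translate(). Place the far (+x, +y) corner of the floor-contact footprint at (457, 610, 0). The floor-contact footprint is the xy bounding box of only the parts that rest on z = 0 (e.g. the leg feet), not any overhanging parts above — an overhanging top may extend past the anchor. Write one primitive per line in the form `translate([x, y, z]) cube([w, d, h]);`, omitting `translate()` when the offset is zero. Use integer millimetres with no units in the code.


// leg_h = 408 - 35 = 373
translate([175, 297, 373]) cube([282, 313, 35]);
translate([175, 297, 0]) cube([44, 44, 373]);
translate([413, 297, 0]) cube([44, 44, 373]);
translate([175, 566, 0]) cube([44, 44, 373]);
translate([413, 566, 0]) cube([44, 44, 373]);


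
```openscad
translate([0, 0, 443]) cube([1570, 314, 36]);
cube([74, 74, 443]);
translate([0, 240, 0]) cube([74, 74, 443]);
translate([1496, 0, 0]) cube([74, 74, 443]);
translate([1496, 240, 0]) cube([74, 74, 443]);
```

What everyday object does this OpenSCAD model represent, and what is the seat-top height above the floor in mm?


A bench. The seat-top height is 479 mm.

A long slab on four corner posts — a bench. The slab sits at z = 443 with thickness 36, so the top is 443 + 36 = 479 mm.


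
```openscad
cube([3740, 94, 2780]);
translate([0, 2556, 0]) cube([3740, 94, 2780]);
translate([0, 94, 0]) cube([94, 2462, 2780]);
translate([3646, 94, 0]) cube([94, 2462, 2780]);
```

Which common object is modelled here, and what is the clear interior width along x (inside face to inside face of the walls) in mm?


A house (or room) frame. The interior width is 3552 mm.

Four 2780 mm walls enclosing a rectangle with no floor or roof — a room or house frame. Outside width is 3740 mm and wall thickness is 94 mm, so the interior width is 3740 − 2 × 94 = 3552 mm.


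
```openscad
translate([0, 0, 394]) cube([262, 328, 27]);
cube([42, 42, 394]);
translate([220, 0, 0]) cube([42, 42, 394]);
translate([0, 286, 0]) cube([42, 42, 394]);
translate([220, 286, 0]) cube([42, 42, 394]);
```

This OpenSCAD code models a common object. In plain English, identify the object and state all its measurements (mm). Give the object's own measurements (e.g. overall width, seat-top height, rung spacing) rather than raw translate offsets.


A simple wooden stool: a rectangular seat 262 mm (x) by 328 mm (y), 27 mm thick, top face at z = 421 mm, on four square legs, each 42×42 mm in cross-section. The legs rest on z = 0, each flush with a corner of the seat.


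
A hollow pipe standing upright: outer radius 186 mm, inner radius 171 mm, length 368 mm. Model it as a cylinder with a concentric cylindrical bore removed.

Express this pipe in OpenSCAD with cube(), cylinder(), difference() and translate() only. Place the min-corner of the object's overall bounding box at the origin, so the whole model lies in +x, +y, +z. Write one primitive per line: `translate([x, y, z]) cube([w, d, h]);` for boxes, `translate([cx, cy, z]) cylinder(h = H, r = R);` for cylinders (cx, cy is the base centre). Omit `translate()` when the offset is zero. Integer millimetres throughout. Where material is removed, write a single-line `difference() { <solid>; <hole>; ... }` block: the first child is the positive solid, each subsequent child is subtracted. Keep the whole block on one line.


difference() { translate([186, 186, 0]) cylinder(h = 368, r = 186); translate([186, 186, 0]) cylinder(h = 368, r = 171); }


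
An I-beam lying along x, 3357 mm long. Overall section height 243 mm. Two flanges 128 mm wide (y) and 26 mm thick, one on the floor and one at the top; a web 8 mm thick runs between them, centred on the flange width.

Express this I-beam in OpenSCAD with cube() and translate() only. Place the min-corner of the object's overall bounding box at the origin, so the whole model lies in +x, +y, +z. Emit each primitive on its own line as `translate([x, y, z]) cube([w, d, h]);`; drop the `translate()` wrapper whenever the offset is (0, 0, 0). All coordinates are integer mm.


cube([3357, 128, 26]);
translate([0, 60, 26]) cube([3357, 8, 191]);
translate([0, 0, 217]) cube([3357, 128, 26]);


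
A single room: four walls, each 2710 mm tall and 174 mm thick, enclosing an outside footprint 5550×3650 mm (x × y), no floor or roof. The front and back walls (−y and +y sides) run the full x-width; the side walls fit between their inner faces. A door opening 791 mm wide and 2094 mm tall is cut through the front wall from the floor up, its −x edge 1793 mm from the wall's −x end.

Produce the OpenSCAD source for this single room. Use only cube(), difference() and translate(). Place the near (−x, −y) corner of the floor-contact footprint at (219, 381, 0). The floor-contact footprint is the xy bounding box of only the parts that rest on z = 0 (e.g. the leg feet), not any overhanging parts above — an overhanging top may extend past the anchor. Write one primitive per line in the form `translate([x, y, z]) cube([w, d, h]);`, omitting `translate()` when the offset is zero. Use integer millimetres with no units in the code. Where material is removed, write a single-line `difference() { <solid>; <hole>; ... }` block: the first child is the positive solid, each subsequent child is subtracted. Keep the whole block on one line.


difference() { translate([219, 381, 0]) cube([5550, 174, 2710]); translate([2012, 381, 0]) cube([791, 174, 2094]); }
translate([219, 3857, 0]) cube([5550, 174, 2710]);
translate([219, 555, 0]) cube([174, 3302, 2710]);
translate([5595, 555, 0]) cube([174, 3302, 2710]);


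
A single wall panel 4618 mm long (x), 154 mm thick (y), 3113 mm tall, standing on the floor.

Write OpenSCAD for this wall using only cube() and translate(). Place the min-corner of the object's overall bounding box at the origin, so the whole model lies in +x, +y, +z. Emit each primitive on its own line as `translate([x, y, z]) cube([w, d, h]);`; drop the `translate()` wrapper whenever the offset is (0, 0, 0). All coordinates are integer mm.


cube([4618, 154, 3113]);


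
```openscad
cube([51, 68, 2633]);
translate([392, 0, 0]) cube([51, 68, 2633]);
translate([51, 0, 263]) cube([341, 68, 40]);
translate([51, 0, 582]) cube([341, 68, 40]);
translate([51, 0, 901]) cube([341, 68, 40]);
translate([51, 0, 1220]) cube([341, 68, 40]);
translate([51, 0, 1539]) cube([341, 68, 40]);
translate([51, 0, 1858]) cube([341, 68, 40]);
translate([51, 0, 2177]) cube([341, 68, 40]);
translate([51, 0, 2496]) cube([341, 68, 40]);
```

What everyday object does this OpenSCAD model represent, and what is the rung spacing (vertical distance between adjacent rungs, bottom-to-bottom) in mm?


A ladder. The rung spacing is 319 mm.

Two tall 51×68 posts with 8 short bars between them — a ladder. Adjacent rungs sit at z = 263 and z = 582, so the spacing is 582 − 263 = 319 mm.


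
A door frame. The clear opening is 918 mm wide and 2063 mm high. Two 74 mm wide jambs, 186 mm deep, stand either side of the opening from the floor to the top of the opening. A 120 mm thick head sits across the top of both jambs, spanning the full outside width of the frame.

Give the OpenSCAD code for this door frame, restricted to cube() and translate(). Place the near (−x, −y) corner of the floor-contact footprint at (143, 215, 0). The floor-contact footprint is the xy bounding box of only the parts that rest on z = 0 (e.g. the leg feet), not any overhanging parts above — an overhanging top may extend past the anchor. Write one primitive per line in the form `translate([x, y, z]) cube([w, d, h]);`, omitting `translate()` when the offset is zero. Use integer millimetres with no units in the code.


translate([143, 215, 0]) cube([74, 186, 2063]);
translate([1135, 215, 0]) cube([74, 186, 2063]);
translate([143, 215, 2063]) cube([1066, 186, 120]);


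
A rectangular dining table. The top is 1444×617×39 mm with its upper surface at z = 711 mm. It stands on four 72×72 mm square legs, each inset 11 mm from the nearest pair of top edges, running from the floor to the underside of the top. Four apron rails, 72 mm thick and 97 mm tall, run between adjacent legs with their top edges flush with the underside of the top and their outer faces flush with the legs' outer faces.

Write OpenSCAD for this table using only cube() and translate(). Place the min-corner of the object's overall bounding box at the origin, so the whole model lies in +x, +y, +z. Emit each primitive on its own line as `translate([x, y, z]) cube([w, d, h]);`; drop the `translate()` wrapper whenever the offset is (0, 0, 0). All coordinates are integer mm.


translate([0, 0, 672]) cube([1444, 617, 39]);
translate([11, 11, 0]) cube([72, 72, 672]);
translate([1361, 11, 0]) cube([72, 72, 672]);
translate([11, 534, 0]) cube([72, 72, 672]);
translate([1361, 534, 0]) cube([72, 72, 672]);
translate([83, 11, 575]) cube([1278, 72, 97]);
translate([83, 534, 575]) cube([1278, 72, 97]);
translate([11, 83, 575]) cube([72, 451, 97]);
translate([1361, 83, 575]) cube([72, 451, 97]);


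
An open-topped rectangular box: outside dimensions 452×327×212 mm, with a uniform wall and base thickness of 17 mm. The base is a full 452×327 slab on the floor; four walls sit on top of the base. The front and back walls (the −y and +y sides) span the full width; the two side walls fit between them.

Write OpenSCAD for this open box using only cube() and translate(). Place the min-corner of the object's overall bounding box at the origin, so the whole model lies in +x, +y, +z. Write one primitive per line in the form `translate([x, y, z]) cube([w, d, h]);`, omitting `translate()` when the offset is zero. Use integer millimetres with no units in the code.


cube([452, 327, 17]);
translate([0, 0, 17]) cube([452, 17, 195]);
translate([0, 310, 17]) cube([452, 17, 195]);
translate([0, 17, 17]) cube([17, 293, 195]);
translate([435, 17, 17]) cube([17, 293, 195]);


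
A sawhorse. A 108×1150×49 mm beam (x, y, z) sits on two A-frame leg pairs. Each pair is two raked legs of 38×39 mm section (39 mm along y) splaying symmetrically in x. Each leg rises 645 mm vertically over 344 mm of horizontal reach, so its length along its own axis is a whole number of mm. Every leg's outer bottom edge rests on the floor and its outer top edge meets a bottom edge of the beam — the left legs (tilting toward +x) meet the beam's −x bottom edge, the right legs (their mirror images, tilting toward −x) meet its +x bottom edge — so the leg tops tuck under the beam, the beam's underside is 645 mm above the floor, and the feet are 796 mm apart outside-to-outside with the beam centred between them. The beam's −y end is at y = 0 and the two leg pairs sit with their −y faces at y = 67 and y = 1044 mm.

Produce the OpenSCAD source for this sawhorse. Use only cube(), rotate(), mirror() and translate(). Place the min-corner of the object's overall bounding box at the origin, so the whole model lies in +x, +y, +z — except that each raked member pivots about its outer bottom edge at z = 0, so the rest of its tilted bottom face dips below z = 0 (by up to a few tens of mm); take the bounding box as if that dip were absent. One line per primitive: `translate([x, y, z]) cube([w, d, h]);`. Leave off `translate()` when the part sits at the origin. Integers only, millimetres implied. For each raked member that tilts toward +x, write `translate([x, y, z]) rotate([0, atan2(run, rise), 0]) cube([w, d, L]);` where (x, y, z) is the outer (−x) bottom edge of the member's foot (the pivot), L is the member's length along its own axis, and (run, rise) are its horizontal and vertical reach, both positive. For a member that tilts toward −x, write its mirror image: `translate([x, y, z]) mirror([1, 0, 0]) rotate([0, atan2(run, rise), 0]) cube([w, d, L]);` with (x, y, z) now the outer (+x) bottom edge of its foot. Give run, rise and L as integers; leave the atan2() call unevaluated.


// leg length = √(344² + 645²) = 731
// right-leg outer foot x = 2·344 + 108 = 796
// beam min-corner = (344, 0, 645)
translate([344, 0, 645]) cube([108, 1150, 49]);
translate([0, 67, 0]) rotate([0, atan2(344, 645), 0]) cube([38, 39, 731]);
translate([796, 67, 0]) mirror([1, 0, 0]) rotate([0, atan2(344, 645), 0]) cube([38, 39, 731]);
translate([0, 1044, 0]) rotate([0, atan2(344, 645), 0]) cube([38, 39, 731]);
translate([796, 1044, 0]) mirror([1, 0, 0]) rotate([0, atan2(344, 645), 0]) cube([38, 39, 731]);


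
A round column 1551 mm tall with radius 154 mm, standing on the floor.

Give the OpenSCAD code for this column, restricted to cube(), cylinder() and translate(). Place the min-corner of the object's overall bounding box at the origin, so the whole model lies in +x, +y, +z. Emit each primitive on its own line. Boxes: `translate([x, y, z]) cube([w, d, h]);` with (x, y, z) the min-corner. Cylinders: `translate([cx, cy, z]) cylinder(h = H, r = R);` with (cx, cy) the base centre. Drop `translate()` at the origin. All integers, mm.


translate([154, 154, 0]) cylinder(h = 1551, r = 154);


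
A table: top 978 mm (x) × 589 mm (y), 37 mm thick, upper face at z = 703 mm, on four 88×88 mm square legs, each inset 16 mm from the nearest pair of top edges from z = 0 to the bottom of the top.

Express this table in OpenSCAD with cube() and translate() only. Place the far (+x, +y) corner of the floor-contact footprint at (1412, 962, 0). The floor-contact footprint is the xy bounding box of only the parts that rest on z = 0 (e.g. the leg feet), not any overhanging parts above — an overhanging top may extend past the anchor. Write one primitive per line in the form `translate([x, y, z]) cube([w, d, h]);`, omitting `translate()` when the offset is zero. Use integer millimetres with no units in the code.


translate([450, 389, 666]) cube([978, 589, 37]);
translate([466, 405, 0]) cube([88, 88, 666]);
translate([1324, 405, 0]) cube([88, 88, 666]);
translate([466, 874, 0]) cube([88, 88, 666]);
translate([1324, 874, 0]) cube([88, 88, 666]);


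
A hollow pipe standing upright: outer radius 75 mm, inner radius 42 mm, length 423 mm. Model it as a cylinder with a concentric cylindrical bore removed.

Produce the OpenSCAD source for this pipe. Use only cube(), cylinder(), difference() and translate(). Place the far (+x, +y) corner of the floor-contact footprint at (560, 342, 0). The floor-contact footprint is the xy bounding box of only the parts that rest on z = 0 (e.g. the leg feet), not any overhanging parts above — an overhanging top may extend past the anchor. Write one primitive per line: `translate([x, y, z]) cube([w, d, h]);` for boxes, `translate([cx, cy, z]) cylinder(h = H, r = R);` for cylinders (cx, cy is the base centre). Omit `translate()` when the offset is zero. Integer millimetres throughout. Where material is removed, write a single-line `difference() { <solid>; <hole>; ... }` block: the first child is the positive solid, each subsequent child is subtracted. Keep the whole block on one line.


difference() { translate([485, 267, 0]) cylinder(h = 423, r = 75); translate([485, 267, 0]) cylinder(h = 423, r = 42); }


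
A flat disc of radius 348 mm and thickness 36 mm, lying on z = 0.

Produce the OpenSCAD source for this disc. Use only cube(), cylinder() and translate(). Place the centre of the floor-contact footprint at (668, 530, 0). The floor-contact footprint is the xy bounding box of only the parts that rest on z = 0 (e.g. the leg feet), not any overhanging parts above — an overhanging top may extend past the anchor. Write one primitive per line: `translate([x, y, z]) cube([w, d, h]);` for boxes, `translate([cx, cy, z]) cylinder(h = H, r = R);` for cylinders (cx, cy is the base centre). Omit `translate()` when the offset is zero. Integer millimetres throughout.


translate([668, 530, 0]) cylinder(h = 36, r = 348);


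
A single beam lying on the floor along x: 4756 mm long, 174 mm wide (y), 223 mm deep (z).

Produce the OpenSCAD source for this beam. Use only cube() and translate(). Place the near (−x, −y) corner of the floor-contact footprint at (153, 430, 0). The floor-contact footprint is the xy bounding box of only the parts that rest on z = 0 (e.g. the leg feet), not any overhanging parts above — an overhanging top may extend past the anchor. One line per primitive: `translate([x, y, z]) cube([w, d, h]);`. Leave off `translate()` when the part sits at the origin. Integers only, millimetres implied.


translate([153, 430, 0]) cube([4756, 174, 223]);


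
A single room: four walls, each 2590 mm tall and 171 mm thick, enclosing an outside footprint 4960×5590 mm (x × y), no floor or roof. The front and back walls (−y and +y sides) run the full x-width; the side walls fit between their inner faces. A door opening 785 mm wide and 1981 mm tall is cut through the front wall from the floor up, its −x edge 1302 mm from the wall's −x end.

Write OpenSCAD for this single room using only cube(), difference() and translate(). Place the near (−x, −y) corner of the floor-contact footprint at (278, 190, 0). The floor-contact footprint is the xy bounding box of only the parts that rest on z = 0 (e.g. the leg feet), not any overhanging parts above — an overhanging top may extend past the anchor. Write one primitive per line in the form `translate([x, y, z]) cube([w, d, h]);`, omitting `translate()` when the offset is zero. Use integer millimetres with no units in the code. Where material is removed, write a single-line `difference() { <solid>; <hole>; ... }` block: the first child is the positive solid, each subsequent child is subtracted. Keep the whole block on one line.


difference() { translate([278, 190, 0]) cube([4960, 171, 2590]); translate([1580, 190, 0]) cube([785, 171, 1981]); }
translate([278, 5609, 0]) cube([4960, 171, 2590]);
translate([278, 361, 0]) cube([171, 5248, 2590]);
translate([5067, 361, 0]) cube([171, 5248, 2590]);


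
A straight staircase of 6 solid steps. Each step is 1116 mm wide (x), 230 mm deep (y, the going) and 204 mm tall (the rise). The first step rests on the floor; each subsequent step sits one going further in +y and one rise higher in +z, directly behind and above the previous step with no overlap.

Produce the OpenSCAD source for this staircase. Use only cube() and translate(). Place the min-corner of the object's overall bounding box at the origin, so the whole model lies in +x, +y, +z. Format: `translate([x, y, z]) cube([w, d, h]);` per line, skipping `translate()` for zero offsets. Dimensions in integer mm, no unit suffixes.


cube([1116, 230, 204]);
translate([0, 230, 204]) cube([1116, 230, 204]);
translate([0, 460, 408]) cube([1116, 230, 204]);
translate([0, 690, 612]) cube([1116, 230, 204]);
translate([0, 920, 816]) cube([1116, 230, 204]);
translate([0, 1150, 1020]) cube([1116, 230, 204]);


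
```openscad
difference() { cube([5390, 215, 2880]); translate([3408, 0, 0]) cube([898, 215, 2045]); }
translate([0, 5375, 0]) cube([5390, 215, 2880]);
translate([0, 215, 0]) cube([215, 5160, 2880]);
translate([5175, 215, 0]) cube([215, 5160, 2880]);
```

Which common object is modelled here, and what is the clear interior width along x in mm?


A single room. The interior width is 4960 mm.

Four walls enclosing a rectangle with a door in the front wall — a room. Outside width 5390 minus two 215 mm walls gives 4960 mm.


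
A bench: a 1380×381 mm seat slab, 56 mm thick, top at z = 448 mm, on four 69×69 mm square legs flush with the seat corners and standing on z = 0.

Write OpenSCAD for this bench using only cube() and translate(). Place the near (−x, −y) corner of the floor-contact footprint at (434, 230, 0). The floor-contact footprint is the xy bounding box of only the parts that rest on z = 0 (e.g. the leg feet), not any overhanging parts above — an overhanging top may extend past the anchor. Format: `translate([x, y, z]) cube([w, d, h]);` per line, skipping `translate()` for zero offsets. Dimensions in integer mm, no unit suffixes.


translate([434, 230, 392]) cube([1380, 381, 56]);
translate([434, 230, 0]) cube([69, 69, 392]);
translate([434, 542, 0]) cube([69, 69, 392]);
translate([1745, 230, 0]) cube([69, 69, 392]);
translate([1745, 542, 0]) cube([69, 69, 392]);


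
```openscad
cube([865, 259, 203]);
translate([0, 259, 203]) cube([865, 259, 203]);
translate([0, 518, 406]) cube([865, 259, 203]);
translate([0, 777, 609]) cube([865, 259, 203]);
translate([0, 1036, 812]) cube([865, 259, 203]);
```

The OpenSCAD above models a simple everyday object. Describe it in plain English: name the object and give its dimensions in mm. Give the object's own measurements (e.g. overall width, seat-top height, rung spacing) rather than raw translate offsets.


A straight staircase of 5 solid steps. Each step is 865 mm wide (x), 259 mm deep (y, the going) and 203 mm tall (the rise). The first step rests on the floor; each subsequent step sits one going further in +y and one rise higher in +z, directly behind and above the previous step with no overlap.


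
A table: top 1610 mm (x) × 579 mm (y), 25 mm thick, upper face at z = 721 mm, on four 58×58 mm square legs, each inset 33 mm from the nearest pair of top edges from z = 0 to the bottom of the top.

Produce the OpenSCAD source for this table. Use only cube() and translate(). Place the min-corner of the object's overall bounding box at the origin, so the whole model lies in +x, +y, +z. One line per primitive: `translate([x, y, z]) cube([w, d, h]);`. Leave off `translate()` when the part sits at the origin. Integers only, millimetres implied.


translate([0, 0, 696]) cube([1610, 579, 25]);
translate([33, 33, 0]) cube([58, 58, 696]);
translate([1519, 33, 0]) cube([58, 58, 696]);
translate([33, 488, 0]) cube([58, 58, 696]);
translate([1519, 488, 0]) cube([58, 58, 696]);


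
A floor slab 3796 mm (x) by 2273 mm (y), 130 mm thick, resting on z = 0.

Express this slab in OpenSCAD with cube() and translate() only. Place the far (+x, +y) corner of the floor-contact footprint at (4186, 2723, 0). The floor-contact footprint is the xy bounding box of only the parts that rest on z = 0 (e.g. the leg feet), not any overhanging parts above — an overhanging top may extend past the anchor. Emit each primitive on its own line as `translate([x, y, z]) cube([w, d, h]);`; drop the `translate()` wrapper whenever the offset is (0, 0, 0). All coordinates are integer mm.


translate([390, 450, 0]) cube([3796, 2273, 130]);


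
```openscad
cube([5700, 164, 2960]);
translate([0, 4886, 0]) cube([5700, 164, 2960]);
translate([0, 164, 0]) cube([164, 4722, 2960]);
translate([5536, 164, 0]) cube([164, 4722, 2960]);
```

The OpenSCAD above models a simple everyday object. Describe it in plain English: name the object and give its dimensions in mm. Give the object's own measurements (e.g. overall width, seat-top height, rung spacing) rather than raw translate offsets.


The wall frame of a small rectangular building: four walls, each 2960 mm tall and 164 mm thick, enclosing a footprint 5700 mm (x) by 5050 mm (y) outside-to-outside, with no floor or roof. The front and back walls (the −y and +y sides) span the full width; the two side walls fit between them.


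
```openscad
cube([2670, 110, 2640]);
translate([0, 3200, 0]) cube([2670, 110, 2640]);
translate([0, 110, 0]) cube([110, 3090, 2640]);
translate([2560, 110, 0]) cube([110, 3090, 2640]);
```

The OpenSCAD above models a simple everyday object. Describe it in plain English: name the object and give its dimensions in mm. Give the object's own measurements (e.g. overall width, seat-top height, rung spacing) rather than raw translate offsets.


The wall frame of a small rectangular building: four walls, each 2640 mm tall and 110 mm thick, enclosing a footprint 2670 mm (x) by 3310 mm (y) outside-to-outside, with no floor or roof. The front and back walls (the −y and +y sides) span the full width; the two side walls fit between them.


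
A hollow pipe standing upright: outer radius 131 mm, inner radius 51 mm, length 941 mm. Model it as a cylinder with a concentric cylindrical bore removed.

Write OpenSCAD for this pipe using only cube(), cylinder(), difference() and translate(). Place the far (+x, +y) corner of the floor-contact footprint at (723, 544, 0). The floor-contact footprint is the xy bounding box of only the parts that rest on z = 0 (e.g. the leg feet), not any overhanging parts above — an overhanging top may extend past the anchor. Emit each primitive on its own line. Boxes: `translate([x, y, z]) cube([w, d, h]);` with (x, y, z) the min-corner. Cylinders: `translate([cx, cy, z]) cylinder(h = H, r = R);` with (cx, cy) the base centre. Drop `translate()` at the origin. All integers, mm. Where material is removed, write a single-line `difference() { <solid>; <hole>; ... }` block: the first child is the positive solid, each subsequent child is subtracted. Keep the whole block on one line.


difference() { translate([592, 413, 0]) cylinder(h = 941, r = 131); translate([592, 413, 0]) cylinder(h = 941, r = 51); }


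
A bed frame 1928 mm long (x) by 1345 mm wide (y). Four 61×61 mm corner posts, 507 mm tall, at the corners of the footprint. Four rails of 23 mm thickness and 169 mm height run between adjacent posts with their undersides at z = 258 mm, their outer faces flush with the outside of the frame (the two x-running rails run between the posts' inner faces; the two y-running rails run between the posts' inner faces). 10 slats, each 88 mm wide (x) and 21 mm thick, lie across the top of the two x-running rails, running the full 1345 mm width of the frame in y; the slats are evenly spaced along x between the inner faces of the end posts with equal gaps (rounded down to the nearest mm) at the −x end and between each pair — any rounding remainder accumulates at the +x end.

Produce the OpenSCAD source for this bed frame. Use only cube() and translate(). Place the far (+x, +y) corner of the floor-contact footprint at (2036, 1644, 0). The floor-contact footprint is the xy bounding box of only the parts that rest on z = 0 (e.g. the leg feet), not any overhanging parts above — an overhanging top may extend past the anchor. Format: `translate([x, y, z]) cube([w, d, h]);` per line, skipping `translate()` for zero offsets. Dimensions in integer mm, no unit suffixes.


translate([108, 299, 0]) cube([61, 61, 507]);
translate([108, 1583, 0]) cube([61, 61, 507]);
translate([1975, 299, 0]) cube([61, 61, 507]);
translate([1975, 1583, 0]) cube([61, 61, 507]);
translate([169, 299, 258]) cube([1806, 23, 169]);
translate([169, 1621, 258]) cube([1806, 23, 169]);
translate([108, 360, 258]) cube([23, 1223, 169]);
translate([2013, 360, 258]) cube([23, 1223, 169]);
translate([253, 299, 427]) cube([88, 1345, 21]);
translate([425, 299, 427]) cube([88, 1345, 21]);
translate([597, 299, 427]) cube([88, 1345, 21]);
translate([769, 299, 427]) cube([88, 1345, 21]);
translate([941, 299, 427]) cube([88, 1345, 21]);
translate([1113, 299, 427]) cube([88, 1345, 21]);
translate([1285, 299, 427]) cube([88, 1345, 21]);
translate([1457, 299, 427]) cube([88, 1345, 21]);
translate([1629, 299, 427]) cube([88, 1345, 21]);
translate([1801, 299, 427]) cube([88, 1345, 21]);
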